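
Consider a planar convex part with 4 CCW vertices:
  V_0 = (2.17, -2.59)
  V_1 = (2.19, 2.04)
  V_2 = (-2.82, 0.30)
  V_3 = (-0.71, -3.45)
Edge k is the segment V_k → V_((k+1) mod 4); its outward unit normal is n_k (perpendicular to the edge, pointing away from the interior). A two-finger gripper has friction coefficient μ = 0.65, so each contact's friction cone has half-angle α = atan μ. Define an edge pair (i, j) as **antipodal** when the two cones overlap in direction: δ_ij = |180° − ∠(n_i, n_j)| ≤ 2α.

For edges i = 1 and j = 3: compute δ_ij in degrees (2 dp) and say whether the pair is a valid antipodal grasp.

α = atan 0.65 = 33.02°;  2α = 66.05°
edge 1: e_1 = (-5.01, -1.74);  n_1 = (-0.3281, +0.9446)
edge 3: e_3 = (+2.88, +0.86);  n_3 = (+0.2861, -0.9582)
∠(n_1, n_3) = 177.47°
δ = |180° − 177.47°| = 2.53°
2.53° ≤ 2α = 66.05°  →  valid

δ = 2.53°, valid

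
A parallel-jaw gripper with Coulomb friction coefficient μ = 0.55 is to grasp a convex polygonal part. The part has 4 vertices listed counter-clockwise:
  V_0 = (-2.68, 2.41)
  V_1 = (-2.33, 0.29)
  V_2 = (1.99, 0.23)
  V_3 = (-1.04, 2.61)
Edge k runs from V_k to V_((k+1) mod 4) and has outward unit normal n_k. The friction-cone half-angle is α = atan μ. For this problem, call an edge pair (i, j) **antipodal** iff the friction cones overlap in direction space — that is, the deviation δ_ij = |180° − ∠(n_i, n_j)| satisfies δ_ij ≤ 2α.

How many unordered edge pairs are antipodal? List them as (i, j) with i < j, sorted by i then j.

α = atan 0.55 = 28.81°;  2α = 57.62°
n_0 = (-0.9866, -0.1629)
n_1 = (-0.0139, -0.9999)
n_2 = (+0.6177, +0.7864)
n_3 = (-0.1211, +0.9926)
  (0,1): δ = 100.17°  ·
  (0,2): δ = 42.48°  ✓
  (0,3): δ = 87.58°  ·
  (1,2): δ = 37.35°  ✓
  (1,3): δ = 7.75°  ✓
  (2,3): δ = 134.90°  ·
antipodal pairs: 3

count = 3; pairs: (0,2), (1,2), (1,3)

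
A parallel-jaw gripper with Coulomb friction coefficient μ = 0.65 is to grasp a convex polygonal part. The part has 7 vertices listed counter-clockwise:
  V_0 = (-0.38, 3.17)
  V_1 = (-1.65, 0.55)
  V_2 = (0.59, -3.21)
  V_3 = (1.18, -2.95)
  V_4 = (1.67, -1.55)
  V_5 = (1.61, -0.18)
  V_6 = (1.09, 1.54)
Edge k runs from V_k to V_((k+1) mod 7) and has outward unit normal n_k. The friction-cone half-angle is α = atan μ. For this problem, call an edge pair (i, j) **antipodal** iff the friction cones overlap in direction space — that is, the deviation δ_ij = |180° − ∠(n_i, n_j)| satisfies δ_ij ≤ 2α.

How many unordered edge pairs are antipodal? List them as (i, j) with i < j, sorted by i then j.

count = 8; pairs: (0,2), (0,3), (0,4), (0,5), (1,3), (1,4), (1,5), (1,6)

α = atan 0.65 = 33.02°;  2α = 66.05°
n_0 = (-0.8999, +0.4362)
n_1 = (-0.8591, -0.5118)
n_2 = (+0.4033, -0.9151)
n_3 = (+0.9439, -0.3304)
n_4 = (+0.9990, +0.0438)
n_5 = (+0.9572, +0.2894)
n_6 = (+0.7426, +0.6697)
  (0,1): δ = 123.35°  ·
  (0,2): δ = 40.36°  ✓
  (0,3): δ = 6.57°  ✓
  (0,4): δ = 28.37°  ✓
  (0,5): δ = 42.68°  ✓
  (0,6): δ = 67.91°  ·
  (1,2): δ = 97.00°  ·
  (1,3): δ = 50.07°  ✓
  (1,4): δ = 28.28°  ✓
  (1,5): δ = 13.96°  ✓
  (1,6): δ = 11.26°  ✓
  (2,3): δ = 133.07°  ·
  (2,4): δ = 111.27°  ·
  (2,5): δ = 96.96°  ·
  (2,6): δ = 71.74°  ·
  (3,4): δ = 158.20°  ·
  (3,5): δ = 143.89°  ·
  (3,6): δ = 118.66°  ·
  (4,5): δ = 165.69°  ·
  (4,6): δ = 140.46°  ·
  (5,6): δ = 154.78°  ·
antipodal pairs: 8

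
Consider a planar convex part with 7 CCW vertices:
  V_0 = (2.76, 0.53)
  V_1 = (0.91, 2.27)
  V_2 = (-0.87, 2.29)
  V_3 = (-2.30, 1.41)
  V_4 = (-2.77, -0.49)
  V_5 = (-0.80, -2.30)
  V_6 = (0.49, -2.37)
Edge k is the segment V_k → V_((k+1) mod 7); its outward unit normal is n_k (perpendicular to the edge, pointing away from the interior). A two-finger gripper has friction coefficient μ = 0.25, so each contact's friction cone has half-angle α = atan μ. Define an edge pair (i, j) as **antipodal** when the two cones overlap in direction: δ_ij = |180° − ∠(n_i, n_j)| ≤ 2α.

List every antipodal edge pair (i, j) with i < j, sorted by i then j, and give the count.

α = atan 0.25 = 14.04°;  2α = 28.07°
n_0 = (+0.6851, +0.7284)
n_1 = (+0.0112, +0.9999)
n_2 = (-0.5241, +0.8517)
n_3 = (-0.9707, +0.2401)
n_4 = (-0.6766, -0.7364)
n_5 = (-0.0542, -0.9985)
n_6 = (+0.7874, -0.6164)
  (0,1): δ = 137.40°  ·
  (0,2): δ = 105.15°  ·
  (0,3): δ = 60.65°  ·
  (0,4): δ = 0.67°  ✓
  (0,5): δ = 40.14°  ·
  (0,6): δ = 95.19°  ·
  (1,2): δ = 147.75°  ·
  (1,3): δ = 103.25°  ·
  (1,4): δ = 41.93°  ·
  (1,5): δ = 2.46°  ✓
  (1,6): δ = 52.59°  ·
  (2,3): δ = 135.50°  ·
  (2,4): δ = 74.18°  ·
  (2,5): δ = 34.71°  ·
  (2,6): δ = 20.34°  ✓
  (3,4): δ = 118.68°  ·
  (3,5): δ = 79.21°  ·
  (3,6): δ = 24.16°  ✓
  (4,5): δ = 140.53°  ·
  (4,6): δ = 85.48°  ·
  (5,6): δ = 124.95°  ·
antipodal pairs: 4

count = 4; pairs: (0,4), (1,5), (2,6), (3,6)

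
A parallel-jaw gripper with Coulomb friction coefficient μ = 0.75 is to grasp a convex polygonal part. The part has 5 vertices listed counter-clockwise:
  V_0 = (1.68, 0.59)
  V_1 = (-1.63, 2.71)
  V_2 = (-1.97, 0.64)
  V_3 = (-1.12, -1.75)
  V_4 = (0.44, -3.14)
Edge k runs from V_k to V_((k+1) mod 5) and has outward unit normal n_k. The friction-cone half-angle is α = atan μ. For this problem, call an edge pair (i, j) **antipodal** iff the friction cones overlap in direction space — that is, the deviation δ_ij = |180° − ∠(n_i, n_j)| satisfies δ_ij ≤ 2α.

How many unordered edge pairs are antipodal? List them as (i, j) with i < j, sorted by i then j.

α = atan 0.75 = 36.87°;  2α = 73.74°
n_0 = (+0.5393, +0.8421)
n_1 = (-0.9868, +0.1621)
n_2 = (-0.9422, -0.3351)
n_3 = (-0.6653, -0.7466)
n_4 = (+0.9489, -0.3155)
  (0,1): δ = 66.69°  ✓
  (0,2): δ = 37.78°  ✓
  (0,3): δ = 9.06°  ✓
  (0,4): δ = 104.25°  ·
  (1,2): δ = 151.09°  ·
  (1,3): δ = 122.37°  ·
  (1,4): δ = 9.06°  ✓
  (2,3): δ = 151.28°  ·
  (2,4): δ = 37.97°  ✓
  (3,4): δ = 66.69°  ✓
antipodal pairs: 6

count = 6; pairs: (0,1), (0,2), (0,3), (1,4), (2,4), (3,4)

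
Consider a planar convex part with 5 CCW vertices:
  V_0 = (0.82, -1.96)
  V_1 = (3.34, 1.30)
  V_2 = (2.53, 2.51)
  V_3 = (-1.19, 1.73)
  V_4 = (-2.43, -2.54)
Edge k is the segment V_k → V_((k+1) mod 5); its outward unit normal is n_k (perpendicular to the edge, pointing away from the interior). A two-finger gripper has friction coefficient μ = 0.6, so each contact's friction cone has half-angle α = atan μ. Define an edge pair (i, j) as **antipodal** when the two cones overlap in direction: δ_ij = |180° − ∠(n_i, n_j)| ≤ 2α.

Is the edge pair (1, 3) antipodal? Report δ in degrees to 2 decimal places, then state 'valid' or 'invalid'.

α = atan 0.6 = 30.96°;  2α = 61.93°
edge 1: e_1 = (-0.81, +1.21);  n_1 = (+0.8310, +0.5563)
edge 3: e_3 = (-1.24, -4.27);  n_3 = (-0.9603, +0.2789)
∠(n_1, n_3) = 130.01°
δ = |180° − 130.01°| = 49.99°
49.99° ≤ 2α = 61.93°  →  valid

δ = 49.99°, valid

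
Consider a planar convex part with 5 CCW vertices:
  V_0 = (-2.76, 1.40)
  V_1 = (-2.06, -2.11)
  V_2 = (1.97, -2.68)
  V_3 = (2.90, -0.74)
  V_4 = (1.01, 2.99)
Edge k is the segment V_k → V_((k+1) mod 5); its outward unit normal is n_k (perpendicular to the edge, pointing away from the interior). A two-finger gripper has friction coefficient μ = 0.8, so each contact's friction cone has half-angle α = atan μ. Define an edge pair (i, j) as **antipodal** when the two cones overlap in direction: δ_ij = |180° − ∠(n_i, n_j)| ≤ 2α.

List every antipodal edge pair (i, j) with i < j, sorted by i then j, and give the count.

α = atan 0.8 = 38.66°;  2α = 77.32°
n_0 = (-0.9807, -0.1956)
n_1 = (-0.1400, -0.9901)
n_2 = (+0.9017, -0.4323)
n_3 = (+0.8920, +0.4520)
n_4 = (-0.3886, +0.9214)
  (0,1): δ = 109.33°  ·
  (0,2): δ = 36.89°  ✓
  (0,3): δ = 15.59°  ✓
  (0,4): δ = 101.59°  ·
  (1,2): δ = 107.56°  ·
  (1,3): δ = 55.08°  ✓
  (1,4): δ = 30.92°  ✓
  (2,3): δ = 127.52°  ·
  (2,4): δ = 41.52°  ✓
  (3,4): δ = 94.00°  ·
antipodal pairs: 5

count = 5; pairs: (0,2), (0,3), (1,3), (1,4), (2,4)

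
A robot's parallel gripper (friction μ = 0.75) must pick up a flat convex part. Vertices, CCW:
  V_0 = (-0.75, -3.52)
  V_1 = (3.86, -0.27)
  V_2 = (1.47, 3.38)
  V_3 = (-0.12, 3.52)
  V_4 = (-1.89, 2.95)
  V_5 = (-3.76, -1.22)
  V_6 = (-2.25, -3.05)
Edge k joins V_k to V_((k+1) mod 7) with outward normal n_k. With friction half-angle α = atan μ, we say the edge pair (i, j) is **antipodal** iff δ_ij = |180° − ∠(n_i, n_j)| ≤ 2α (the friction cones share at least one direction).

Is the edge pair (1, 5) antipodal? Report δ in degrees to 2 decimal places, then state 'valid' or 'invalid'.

δ = 6.31°, valid

α = atan 0.75 = 36.87°;  2α = 73.74°
edge 1: e_1 = (-2.39, +3.65);  n_1 = (+0.8366, +0.5478)
edge 5: e_5 = (+1.51, -1.83);  n_5 = (-0.7713, -0.6364)
∠(n_1, n_5) = 173.69°
δ = |180° − 173.69°| = 6.31°
6.31° ≤ 2α = 73.74°  →  valid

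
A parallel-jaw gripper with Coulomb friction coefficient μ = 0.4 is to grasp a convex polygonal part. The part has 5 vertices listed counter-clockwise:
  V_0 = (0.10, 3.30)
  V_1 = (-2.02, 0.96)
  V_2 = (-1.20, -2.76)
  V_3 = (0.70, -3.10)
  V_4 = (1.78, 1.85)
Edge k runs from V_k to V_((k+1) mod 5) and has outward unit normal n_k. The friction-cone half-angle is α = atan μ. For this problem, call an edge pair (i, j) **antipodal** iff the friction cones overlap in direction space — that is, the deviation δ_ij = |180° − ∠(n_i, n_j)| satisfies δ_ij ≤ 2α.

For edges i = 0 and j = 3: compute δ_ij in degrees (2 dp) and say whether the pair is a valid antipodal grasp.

α = atan 0.4 = 21.80°;  2α = 43.60°
edge 0: e_0 = (-2.12, -2.34);  n_0 = (-0.7411, +0.6714)
edge 3: e_3 = (+1.08, +4.95);  n_3 = (+0.9770, -0.2132)
∠(n_0, n_3) = 150.13°
δ = |180° − 150.13°| = 29.87°
29.87° ≤ 2α = 43.60°  →  valid

δ = 29.87°, valid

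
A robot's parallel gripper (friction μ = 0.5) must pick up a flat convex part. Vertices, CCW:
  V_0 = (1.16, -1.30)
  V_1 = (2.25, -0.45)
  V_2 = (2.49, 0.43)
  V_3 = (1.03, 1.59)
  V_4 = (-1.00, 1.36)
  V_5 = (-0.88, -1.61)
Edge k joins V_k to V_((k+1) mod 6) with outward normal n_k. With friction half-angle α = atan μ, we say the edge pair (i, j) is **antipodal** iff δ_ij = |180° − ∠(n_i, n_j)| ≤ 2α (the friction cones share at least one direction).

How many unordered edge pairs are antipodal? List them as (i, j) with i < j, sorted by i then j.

count = 5; pairs: (0,3), (1,4), (2,4), (2,5), (3,5)

α = atan 0.5 = 26.57°;  2α = 53.13°
n_0 = (+0.6149, -0.7886)
n_1 = (+0.9648, -0.2631)
n_2 = (+0.6221, +0.7830)
n_3 = (-0.1126, +0.9936)
n_4 = (-0.9992, -0.0404)
n_5 = (+0.1502, -0.9887)
  (0,1): δ = 143.20°  ·
  (0,2): δ = 76.42°  ·
  (0,3): δ = 31.48°  ✓
  (0,4): δ = 54.37°  ·
  (0,5): δ = 150.69°  ·
  (1,2): δ = 113.21°  ·
  (1,3): δ = 68.28°  ·
  (1,4): δ = 17.57°  ✓
  (1,5): δ = 113.90°  ·
  (2,3): δ = 135.07°  ·
  (2,4): δ = 49.22°  ✓
  (2,5): δ = 47.11°  ✓
  (3,4): δ = 94.15°  ·
  (3,5): δ = 2.18°  ✓
  (4,5): δ = 83.67°  ·
antipodal pairs: 5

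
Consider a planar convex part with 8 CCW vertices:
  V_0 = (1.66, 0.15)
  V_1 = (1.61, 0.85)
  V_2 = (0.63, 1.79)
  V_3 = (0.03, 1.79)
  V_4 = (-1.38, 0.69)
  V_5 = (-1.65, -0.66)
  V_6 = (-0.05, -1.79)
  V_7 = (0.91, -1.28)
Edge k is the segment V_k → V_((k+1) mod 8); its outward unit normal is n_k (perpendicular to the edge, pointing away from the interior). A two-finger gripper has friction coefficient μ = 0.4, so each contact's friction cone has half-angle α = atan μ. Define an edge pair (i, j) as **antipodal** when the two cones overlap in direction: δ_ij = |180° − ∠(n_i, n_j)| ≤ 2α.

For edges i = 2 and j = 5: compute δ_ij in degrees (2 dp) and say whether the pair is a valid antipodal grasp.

α = atan 0.4 = 21.80°;  2α = 43.60°
edge 2: e_2 = (-0.60, +0.00);  n_2 = (+0.0000, +1.0000)
edge 5: e_5 = (+1.60, -1.13);  n_5 = (-0.5769, -0.8168)
∠(n_2, n_5) = 144.77°
δ = |180° − 144.77°| = 35.23°
35.23° ≤ 2α = 43.60°  →  valid

δ = 35.23°, valid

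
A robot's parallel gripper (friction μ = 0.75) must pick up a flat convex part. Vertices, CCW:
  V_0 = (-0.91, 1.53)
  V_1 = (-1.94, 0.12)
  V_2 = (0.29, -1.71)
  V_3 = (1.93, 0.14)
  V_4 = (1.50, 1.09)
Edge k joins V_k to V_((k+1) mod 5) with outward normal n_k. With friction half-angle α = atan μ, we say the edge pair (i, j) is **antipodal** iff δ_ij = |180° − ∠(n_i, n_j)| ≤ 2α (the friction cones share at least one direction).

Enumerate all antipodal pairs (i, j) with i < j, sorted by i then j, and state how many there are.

count = 5; pairs: (0,2), (0,3), (1,3), (1,4), (2,4)

α = atan 0.75 = 36.87°;  2α = 73.74°
n_0 = (-0.8075, +0.5899)
n_1 = (-0.6344, -0.7730)
n_2 = (+0.7483, -0.6634)
n_3 = (+0.9110, +0.4124)
n_4 = (+0.1796, +0.9837)
  (0,1): δ = 93.23°  ·
  (0,2): δ = 5.41°  ✓
  (0,3): δ = 60.50°  ✓
  (0,4): δ = 115.80°  ·
  (1,2): δ = 92.18°  ·
  (1,3): δ = 26.27°  ✓
  (1,4): δ = 29.03°  ✓
  (2,3): δ = 114.09°  ·
  (2,4): δ = 58.79°  ✓
  (3,4): δ = 124.70°  ·
antipodal pairs: 5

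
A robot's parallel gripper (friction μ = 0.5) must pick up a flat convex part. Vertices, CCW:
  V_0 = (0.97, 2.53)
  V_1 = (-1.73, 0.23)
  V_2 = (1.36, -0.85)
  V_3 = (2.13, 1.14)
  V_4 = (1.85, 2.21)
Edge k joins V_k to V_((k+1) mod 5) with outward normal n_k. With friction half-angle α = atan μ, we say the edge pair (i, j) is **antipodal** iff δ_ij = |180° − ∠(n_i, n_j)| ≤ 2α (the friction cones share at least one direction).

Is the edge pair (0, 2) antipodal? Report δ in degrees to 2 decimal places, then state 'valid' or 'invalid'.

δ = 28.42°, valid

α = atan 0.5 = 26.57°;  2α = 53.13°
edge 0: e_0 = (-2.70, -2.30);  n_0 = (-0.6485, +0.7612)
edge 2: e_2 = (+0.77, +1.99);  n_2 = (+0.9326, -0.3609)
∠(n_0, n_2) = 151.58°
δ = |180° − 151.58°| = 28.42°
28.42° ≤ 2α = 53.13°  →  valid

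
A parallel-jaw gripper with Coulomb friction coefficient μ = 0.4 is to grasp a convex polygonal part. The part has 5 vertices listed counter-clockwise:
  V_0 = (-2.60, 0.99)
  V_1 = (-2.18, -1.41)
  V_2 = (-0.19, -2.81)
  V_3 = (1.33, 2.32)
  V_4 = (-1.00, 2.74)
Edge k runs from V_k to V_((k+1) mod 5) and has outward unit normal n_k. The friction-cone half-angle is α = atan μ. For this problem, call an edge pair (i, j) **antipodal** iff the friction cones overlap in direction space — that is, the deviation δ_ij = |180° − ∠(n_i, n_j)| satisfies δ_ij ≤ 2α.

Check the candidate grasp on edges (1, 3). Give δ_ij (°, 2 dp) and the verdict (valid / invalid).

α = atan 0.4 = 21.80°;  2α = 43.60°
edge 1: e_1 = (+1.99, -1.40);  n_1 = (-0.5754, -0.8179)
edge 3: e_3 = (-2.33, +0.42);  n_3 = (+0.1774, +0.9841)
∠(n_1, n_3) = 155.09°
δ = |180° − 155.09°| = 24.91°
24.91° ≤ 2α = 43.60°  →  valid

δ = 24.91°, valid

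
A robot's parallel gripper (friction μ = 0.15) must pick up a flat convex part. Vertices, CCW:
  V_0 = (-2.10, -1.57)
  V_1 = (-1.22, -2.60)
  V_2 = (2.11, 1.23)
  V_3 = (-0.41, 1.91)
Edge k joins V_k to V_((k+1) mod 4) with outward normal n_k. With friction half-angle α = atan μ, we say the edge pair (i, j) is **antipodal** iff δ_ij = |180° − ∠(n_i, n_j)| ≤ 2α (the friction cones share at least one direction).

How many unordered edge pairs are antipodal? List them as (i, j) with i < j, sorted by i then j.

α = atan 0.15 = 8.53°;  2α = 17.06°
n_0 = (-0.7603, -0.6496)
n_1 = (+0.7546, -0.6561)
n_2 = (+0.2605, +0.9655)
n_3 = (-0.8995, +0.4368)
  (0,1): δ = 81.51°  ·
  (0,2): δ = 34.39°  ·
  (0,3): δ = 113.59°  ·
  (1,2): δ = 64.10°  ·
  (1,3): δ = 15.10°  ✓
  (2,3): δ = 100.80°  ·
antipodal pairs: 1

count = 1; pairs: (1,3)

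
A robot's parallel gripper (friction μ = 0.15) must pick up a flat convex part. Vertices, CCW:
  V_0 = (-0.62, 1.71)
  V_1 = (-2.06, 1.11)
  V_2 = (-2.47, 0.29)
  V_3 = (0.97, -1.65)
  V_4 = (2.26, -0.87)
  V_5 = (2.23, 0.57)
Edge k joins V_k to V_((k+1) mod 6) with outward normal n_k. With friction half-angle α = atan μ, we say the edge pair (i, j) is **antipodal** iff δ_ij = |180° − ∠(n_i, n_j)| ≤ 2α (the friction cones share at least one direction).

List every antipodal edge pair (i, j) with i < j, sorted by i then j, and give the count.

count = 2; pairs: (0,3), (2,5)

α = atan 0.15 = 8.53°;  2α = 17.06°
n_0 = (-0.3846, +0.9231)
n_1 = (-0.8944, +0.4472)
n_2 = (-0.4912, -0.8710)
n_3 = (+0.5174, -0.8557)
n_4 = (+0.9998, +0.0208)
n_5 = (+0.3714, +0.9285)
  (0,1): δ = 139.18°  ·
  (0,2): δ = 52.04°  ·
  (0,3): δ = 8.54°  ✓
  (0,4): δ = 68.57°  ·
  (0,5): δ = 135.58°  ·
  (1,2): δ = 92.86°  ·
  (1,3): δ = 32.28°  ·
  (1,4): δ = 27.76°  ·
  (1,5): δ = 94.76°  ·
  (2,3): δ = 119.42°  ·
  (2,4): δ = 59.39°  ·
  (2,5): δ = 7.62°  ✓
  (3,4): δ = 119.97°  ·
  (3,5): δ = 52.96°  ·
  (4,5): δ = 112.99°  ·
antipodal pairs: 2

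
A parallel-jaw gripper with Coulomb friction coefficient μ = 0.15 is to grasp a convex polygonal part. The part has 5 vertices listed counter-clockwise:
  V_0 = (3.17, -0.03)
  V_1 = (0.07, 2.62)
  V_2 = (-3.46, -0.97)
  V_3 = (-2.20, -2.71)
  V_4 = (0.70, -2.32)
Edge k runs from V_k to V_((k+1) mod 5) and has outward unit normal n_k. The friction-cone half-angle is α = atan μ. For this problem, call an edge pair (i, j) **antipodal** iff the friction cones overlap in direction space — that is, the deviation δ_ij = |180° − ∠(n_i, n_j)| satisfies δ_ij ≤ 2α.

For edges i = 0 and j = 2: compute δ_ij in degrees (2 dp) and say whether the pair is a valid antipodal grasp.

δ = 13.57°, valid

α = atan 0.15 = 8.53°;  2α = 17.06°
edge 0: e_0 = (-3.10, +2.65);  n_0 = (+0.6498, +0.7601)
edge 2: e_2 = (+1.26, -1.74);  n_2 = (-0.8099, -0.5865)
∠(n_0, n_2) = 166.43°
δ = |180° − 166.43°| = 13.57°
13.57° ≤ 2α = 17.06°  →  valid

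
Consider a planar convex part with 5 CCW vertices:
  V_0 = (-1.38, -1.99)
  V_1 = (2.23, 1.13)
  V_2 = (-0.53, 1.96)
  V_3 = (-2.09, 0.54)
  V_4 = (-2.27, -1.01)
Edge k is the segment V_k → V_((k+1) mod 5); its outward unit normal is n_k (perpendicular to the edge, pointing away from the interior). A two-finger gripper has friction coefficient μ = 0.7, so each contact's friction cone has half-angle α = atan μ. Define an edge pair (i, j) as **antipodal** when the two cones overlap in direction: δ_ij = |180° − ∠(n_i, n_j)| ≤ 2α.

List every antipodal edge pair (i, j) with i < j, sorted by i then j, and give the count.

α = atan 0.7 = 34.99°;  2α = 69.98°
n_0 = (+0.6539, -0.7566)
n_1 = (+0.2880, +0.9576)
n_2 = (-0.6731, +0.7395)
n_3 = (-0.9933, +0.1154)
n_4 = (-0.7403, -0.6723)
  (0,1): δ = 57.57°  ✓
  (0,2): δ = 1.47°  ✓
  (0,3): δ = 42.54°  ✓
  (0,4): δ = 91.41°  ·
  (1,2): δ = 120.95°  ·
  (1,3): δ = 79.89°  ·
  (1,4): δ = 31.02°  ✓
  (2,3): δ = 138.93°  ·
  (2,4): δ = 90.07°  ·
  (3,4): δ = 131.13°  ·
antipodal pairs: 4

count = 4; pairs: (0,1), (0,2), (0,3), (1,4)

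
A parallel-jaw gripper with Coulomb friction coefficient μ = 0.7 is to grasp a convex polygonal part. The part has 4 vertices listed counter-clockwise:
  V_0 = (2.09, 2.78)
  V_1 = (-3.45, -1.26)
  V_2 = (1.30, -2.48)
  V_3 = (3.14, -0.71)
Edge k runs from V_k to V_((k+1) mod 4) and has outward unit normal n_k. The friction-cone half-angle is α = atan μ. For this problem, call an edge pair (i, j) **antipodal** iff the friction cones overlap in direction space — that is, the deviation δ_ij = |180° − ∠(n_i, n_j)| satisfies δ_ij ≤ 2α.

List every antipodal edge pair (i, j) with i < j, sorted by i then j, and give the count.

count = 3; pairs: (0,1), (0,2), (1,3)

α = atan 0.7 = 34.99°;  2α = 69.98°
n_0 = (-0.5892, +0.8080)
n_1 = (-0.2488, -0.9686)
n_2 = (+0.6933, -0.7207)
n_3 = (+0.9576, +0.2881)
  (0,1): δ = 50.51°  ✓
  (0,2): δ = 7.79°  ✓
  (0,3): δ = 70.64°  ·
  (1,2): δ = 121.71°  ·
  (1,3): δ = 58.85°  ✓
  (2,3): δ = 117.14°  ·
antipodal pairs: 3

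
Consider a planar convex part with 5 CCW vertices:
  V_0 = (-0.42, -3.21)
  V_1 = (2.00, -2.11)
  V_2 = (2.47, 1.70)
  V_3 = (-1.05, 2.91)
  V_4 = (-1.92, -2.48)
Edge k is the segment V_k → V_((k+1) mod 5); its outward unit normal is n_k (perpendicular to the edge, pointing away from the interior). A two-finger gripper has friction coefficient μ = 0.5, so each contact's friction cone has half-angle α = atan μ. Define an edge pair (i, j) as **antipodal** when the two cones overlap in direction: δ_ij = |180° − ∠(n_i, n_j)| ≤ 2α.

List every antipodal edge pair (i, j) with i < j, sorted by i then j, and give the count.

count = 3; pairs: (0,2), (1,3), (2,4)

α = atan 0.5 = 26.57°;  2α = 53.13°
n_0 = (+0.4138, -0.9104)
n_1 = (+0.9925, -0.1224)
n_2 = (+0.3251, +0.9457)
n_3 = (-0.9872, +0.1593)
n_4 = (-0.4376, -0.8992)
  (0,1): δ = 121.48°  ·
  (0,2): δ = 43.41°  ✓
  (0,3): δ = 56.39°  ·
  (0,4): δ = 129.61°  ·
  (1,2): δ = 101.94°  ·
  (1,3): δ = 2.14°  ✓
  (1,4): δ = 71.08°  ·
  (2,3): δ = 80.20°  ·
  (2,4): δ = 6.98°  ✓
  (3,4): δ = 106.78°  ·
antipodal pairs: 3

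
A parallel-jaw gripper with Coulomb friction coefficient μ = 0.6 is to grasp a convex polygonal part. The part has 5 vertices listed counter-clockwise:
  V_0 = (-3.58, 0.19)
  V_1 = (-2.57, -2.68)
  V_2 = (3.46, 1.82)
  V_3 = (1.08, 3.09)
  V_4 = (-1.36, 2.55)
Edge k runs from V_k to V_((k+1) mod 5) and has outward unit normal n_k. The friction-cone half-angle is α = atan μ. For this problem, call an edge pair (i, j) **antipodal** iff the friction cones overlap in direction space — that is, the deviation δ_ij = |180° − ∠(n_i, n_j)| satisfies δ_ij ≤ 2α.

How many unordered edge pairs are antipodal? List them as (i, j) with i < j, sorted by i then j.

count = 3; pairs: (0,2), (1,3), (1,4)

α = atan 0.6 = 30.96°;  2α = 61.93°
n_0 = (-0.9433, -0.3320)
n_1 = (+0.5981, -0.8014)
n_2 = (+0.4708, +0.8823)
n_3 = (-0.2161, +0.9764)
n_4 = (-0.7284, +0.6852)
  (0,1): δ = 72.65°  ·
  (0,2): δ = 42.53°  ✓
  (0,3): δ = 83.09°  ·
  (0,4): δ = 117.36°  ·
  (1,2): δ = 64.82°  ·
  (1,3): δ = 24.25°  ✓
  (1,4): δ = 10.02°  ✓
  (2,3): δ = 139.44°  ·
  (2,4): δ = 105.16°  ·
  (3,4): δ = 145.73°  ·
antipodal pairs: 3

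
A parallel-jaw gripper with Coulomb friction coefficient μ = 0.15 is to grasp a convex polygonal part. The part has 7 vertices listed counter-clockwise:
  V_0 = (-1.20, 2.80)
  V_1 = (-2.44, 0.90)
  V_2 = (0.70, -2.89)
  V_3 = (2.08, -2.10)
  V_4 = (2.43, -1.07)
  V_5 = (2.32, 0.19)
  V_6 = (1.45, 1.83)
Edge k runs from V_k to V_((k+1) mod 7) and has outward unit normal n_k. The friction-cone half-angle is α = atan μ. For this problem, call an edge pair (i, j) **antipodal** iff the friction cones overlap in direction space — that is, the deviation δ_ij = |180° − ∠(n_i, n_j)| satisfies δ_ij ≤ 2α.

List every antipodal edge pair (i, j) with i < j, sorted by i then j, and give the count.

count = 2; pairs: (0,3), (1,5)

α = atan 0.15 = 8.53°;  2α = 17.06°
n_0 = (-0.8374, +0.5465)
n_1 = (-0.7701, -0.6380)
n_2 = (+0.4968, -0.8679)
n_3 = (+0.9468, -0.3217)
n_4 = (+0.9962, +0.0870)
n_5 = (+0.8834, +0.4686)
n_6 = (+0.3437, +0.9391)
  (0,1): δ = 107.23°  ·
  (0,2): δ = 27.08°  ·
  (0,3): δ = 14.36°  ✓
  (0,4): δ = 38.12°  ·
  (0,5): δ = 61.08°  ·
  (0,6): δ = 103.03°  ·
  (1,2): δ = 99.85°  ·
  (1,3): δ = 58.41°  ·
  (1,4): δ = 34.65°  ·
  (1,5): δ = 11.70°  ✓
  (1,6): δ = 30.25°  ·
  (2,3): δ = 138.56°  ·
  (2,4): δ = 114.80°  ·
  (2,5): δ = 91.84°  ·
  (2,6): δ = 49.89°  ·
  (3,4): δ = 156.24°  ·
  (3,5): δ = 133.29°  ·
  (3,6): δ = 91.34°  ·
  (4,5): δ = 157.04°  ·
  (4,6): δ = 115.09°  ·
  (5,6): δ = 138.05°  ·
antipodal pairs: 2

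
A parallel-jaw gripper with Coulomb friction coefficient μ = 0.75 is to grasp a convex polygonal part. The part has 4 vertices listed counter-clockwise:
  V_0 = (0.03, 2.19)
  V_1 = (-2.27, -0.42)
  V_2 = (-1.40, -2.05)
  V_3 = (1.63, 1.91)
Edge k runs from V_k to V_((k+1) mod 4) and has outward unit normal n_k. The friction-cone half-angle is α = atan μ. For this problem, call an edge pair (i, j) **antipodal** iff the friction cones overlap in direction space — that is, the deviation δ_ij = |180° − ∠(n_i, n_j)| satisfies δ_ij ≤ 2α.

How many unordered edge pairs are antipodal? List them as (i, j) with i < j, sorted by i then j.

count = 4; pairs: (0,2), (1,2), (1,3), (2,3)

α = atan 0.75 = 36.87°;  2α = 73.74°
n_0 = (-0.7503, +0.6611)
n_1 = (-0.8822, -0.4709)
n_2 = (+0.7942, -0.6077)
n_3 = (+0.1724, +0.9850)
  (0,1): δ = 110.52°  ·
  (0,2): δ = 3.97°  ✓
  (0,3): δ = 121.46°  ·
  (1,2): δ = 65.51°  ✓
  (1,3): δ = 51.98°  ✓
  (2,3): δ = 62.50°  ✓
antipodal pairs: 4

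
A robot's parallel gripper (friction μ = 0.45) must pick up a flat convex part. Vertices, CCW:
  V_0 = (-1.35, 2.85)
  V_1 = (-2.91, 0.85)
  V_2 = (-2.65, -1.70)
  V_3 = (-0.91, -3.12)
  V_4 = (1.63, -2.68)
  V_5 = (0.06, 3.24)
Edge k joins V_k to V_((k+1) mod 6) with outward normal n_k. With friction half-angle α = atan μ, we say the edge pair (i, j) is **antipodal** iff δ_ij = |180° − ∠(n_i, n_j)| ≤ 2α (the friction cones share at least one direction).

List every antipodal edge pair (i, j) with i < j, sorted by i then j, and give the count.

α = atan 0.45 = 24.23°;  2α = 48.46°
n_0 = (-0.7885, +0.6150)
n_1 = (-0.9948, -0.1014)
n_2 = (-0.6323, -0.7748)
n_3 = (+0.1707, -0.9853)
n_4 = (+0.9666, +0.2563)
n_5 = (-0.2666, +0.9638)
  (0,1): δ = 136.22°  ·
  (0,2): δ = 91.26°  ·
  (0,3): δ = 42.22°  ✓
  (0,4): δ = 52.81°  ·
  (0,5): δ = 143.42°  ·
  (1,2): δ = 135.04°  ·
  (1,3): δ = 85.99°  ·
  (1,4): δ = 9.03°  ✓
  (1,5): δ = 99.64°  ·
  (2,3): δ = 130.95°  ·
  (2,4): δ = 35.93°  ✓
  (2,5): δ = 54.68°  ·
  (3,4): δ = 84.97°  ·
  (3,5): δ = 5.63°  ✓
  (4,5): δ = 89.39°  ·
antipodal pairs: 4

count = 4; pairs: (0,3), (1,4), (2,4), (3,5)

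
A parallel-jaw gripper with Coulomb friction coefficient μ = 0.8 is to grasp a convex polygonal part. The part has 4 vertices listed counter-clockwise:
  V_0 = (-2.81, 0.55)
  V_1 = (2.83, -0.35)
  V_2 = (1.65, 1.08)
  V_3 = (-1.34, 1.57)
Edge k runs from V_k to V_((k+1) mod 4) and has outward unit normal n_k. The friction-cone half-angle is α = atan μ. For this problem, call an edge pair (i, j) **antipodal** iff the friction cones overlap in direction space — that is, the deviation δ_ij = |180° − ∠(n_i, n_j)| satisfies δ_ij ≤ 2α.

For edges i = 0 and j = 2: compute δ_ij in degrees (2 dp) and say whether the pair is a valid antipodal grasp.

α = atan 0.8 = 38.66°;  2α = 77.32°
edge 0: e_0 = (+5.64, -0.90);  n_0 = (-0.1576, -0.9875)
edge 2: e_2 = (-2.99, +0.49);  n_2 = (+0.1617, +0.9868)
∠(n_0, n_2) = 179.76°
δ = |180° − 179.76°| = 0.24°
0.24° ≤ 2α = 77.32°  →  valid

δ = 0.24°, valid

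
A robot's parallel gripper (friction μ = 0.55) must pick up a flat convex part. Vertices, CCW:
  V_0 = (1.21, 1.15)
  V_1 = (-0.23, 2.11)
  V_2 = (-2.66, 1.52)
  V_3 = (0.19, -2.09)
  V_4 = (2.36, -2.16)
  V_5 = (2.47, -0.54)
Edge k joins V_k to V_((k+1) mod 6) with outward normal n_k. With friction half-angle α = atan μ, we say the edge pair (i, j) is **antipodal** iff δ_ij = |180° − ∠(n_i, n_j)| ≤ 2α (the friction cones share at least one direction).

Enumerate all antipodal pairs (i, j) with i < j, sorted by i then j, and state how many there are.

α = atan 0.55 = 28.81°;  2α = 57.62°
n_0 = (+0.5547, +0.8321)
n_1 = (-0.2359, +0.9718)
n_2 = (-0.7849, -0.6196)
n_3 = (-0.0322, -0.9995)
n_4 = (+0.9977, -0.0677)
n_5 = (+0.8017, +0.5977)
  (0,1): δ = 132.66°  ·
  (0,2): δ = 18.02°  ✓
  (0,3): δ = 31.84°  ✓
  (0,4): δ = 119.81°  ·
  (0,5): δ = 160.40°  ·
  (1,2): δ = 65.36°  ·
  (1,3): δ = 15.49°  ✓
  (1,4): δ = 72.47°  ·
  (1,5): δ = 113.06°  ·
  (2,3): δ = 130.14°  ·
  (2,4): δ = 42.17°  ✓
  (2,5): δ = 1.58°  ✓
  (3,4): δ = 92.04°  ·
  (3,5): δ = 51.45°  ✓
  (4,5): δ = 139.41°  ·
antipodal pairs: 6

count = 6; pairs: (0,2), (0,3), (1,3), (2,4), (2,5), (3,5)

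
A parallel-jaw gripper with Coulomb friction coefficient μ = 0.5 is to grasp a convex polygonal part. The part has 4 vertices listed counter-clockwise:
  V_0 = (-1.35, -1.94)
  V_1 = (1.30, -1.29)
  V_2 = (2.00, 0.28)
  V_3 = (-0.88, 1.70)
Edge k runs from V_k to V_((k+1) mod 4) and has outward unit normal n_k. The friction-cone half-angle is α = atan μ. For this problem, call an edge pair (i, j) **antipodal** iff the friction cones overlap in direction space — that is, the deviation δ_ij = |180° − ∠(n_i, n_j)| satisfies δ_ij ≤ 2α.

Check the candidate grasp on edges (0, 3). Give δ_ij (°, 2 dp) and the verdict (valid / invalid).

α = atan 0.5 = 26.57°;  2α = 53.13°
edge 0: e_0 = (+2.65, +0.65);  n_0 = (+0.2382, -0.9712)
edge 3: e_3 = (-0.47, -3.64);  n_3 = (-0.9918, +0.1281)
∠(n_0, n_3) = 111.14°
δ = |180° − 111.14°| = 68.86°
68.86° > 2α = 53.13°  →  invalid

δ = 68.86°, invalid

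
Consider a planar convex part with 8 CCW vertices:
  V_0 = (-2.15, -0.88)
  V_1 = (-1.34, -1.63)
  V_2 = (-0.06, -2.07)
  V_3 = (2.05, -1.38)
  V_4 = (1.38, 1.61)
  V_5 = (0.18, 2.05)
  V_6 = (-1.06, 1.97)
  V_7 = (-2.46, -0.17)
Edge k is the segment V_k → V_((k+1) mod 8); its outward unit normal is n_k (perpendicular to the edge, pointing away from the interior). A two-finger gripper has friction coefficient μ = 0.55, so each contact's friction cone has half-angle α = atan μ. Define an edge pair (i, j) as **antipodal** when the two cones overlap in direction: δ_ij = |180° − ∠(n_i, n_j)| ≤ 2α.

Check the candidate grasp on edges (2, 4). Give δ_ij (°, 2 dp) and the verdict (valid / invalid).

α = atan 0.55 = 28.81°;  2α = 57.62°
edge 2: e_2 = (+2.11, +0.69);  n_2 = (+0.3108, -0.9505)
edge 4: e_4 = (-1.20, +0.44);  n_4 = (+0.3443, +0.9389)
∠(n_2, n_4) = 141.76°
δ = |180° − 141.76°| = 38.24°
38.24° ≤ 2α = 57.62°  →  valid

δ = 38.24°, valid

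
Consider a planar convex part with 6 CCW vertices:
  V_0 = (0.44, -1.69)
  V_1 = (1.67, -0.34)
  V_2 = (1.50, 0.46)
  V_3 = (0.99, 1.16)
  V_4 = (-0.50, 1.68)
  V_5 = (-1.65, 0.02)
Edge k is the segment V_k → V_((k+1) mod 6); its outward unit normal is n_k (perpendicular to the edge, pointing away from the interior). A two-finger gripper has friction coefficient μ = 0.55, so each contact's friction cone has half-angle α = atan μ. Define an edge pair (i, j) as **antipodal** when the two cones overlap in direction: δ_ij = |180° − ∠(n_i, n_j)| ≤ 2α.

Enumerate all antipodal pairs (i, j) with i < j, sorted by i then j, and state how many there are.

count = 5; pairs: (0,4), (1,4), (1,5), (2,5), (3,5)

α = atan 0.55 = 28.81°;  2α = 57.62°
n_0 = (+0.7392, -0.6735)
n_1 = (+0.9782, +0.2079)
n_2 = (+0.8082, +0.5889)
n_3 = (+0.3295, +0.9442)
n_4 = (-0.8220, +0.5695)
n_5 = (-0.6332, -0.7740)
  (0,1): δ = 125.67°  ·
  (0,2): δ = 101.59°  ·
  (0,3): δ = 66.90°  ·
  (0,4): δ = 7.62°  ✓
  (0,5): δ = 93.05°  ·
  (1,2): δ = 155.92°  ·
  (1,3): δ = 121.24°  ·
  (1,4): δ = 46.71°  ✓
  (1,5): δ = 38.71°  ✓
  (2,3): δ = 145.31°  ·
  (2,4): δ = 70.79°  ·
  (2,5): δ = 14.63°  ✓
  (3,4): δ = 105.47°  ·
  (3,5): δ = 20.05°  ✓
  (4,5): δ = 94.58°  ·
antipodal pairs: 5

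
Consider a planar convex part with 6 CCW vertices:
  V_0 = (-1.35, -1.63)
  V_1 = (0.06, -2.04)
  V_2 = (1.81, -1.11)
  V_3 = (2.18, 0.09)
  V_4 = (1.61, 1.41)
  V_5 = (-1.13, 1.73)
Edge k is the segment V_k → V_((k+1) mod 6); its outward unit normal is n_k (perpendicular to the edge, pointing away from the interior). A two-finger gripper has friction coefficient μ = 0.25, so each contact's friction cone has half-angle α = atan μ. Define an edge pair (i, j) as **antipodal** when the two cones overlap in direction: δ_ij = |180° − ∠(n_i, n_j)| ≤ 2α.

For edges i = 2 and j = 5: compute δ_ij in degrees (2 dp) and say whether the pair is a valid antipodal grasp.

δ = 13.39°, valid

α = atan 0.25 = 14.04°;  2α = 28.07°
edge 2: e_2 = (+0.37, +1.20);  n_2 = (+0.9556, -0.2946)
edge 5: e_5 = (-0.22, -3.36);  n_5 = (-0.9979, +0.0653)
∠(n_2, n_5) = 166.61°
δ = |180° − 166.61°| = 13.39°
13.39° ≤ 2α = 28.07°  →  valid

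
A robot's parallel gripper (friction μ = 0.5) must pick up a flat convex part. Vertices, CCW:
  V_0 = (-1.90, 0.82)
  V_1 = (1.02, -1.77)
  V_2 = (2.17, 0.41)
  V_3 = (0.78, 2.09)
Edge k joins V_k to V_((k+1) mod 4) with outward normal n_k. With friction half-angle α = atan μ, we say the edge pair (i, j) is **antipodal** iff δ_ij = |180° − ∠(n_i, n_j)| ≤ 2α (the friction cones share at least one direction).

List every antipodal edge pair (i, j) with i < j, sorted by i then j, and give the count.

count = 2; pairs: (0,2), (1,3)

α = atan 0.5 = 26.57°;  2α = 53.13°
n_0 = (-0.6636, -0.7481)
n_1 = (+0.8845, -0.4666)
n_2 = (+0.7705, +0.6375)
n_3 = (-0.4282, +0.9037)
  (0,1): δ = 76.24°  ·
  (0,2): δ = 8.82°  ✓
  (0,3): δ = 66.93°  ·
  (1,2): δ = 112.58°  ·
  (1,3): δ = 36.83°  ✓
  (2,3): δ = 104.25°  ·
antipodal pairs: 2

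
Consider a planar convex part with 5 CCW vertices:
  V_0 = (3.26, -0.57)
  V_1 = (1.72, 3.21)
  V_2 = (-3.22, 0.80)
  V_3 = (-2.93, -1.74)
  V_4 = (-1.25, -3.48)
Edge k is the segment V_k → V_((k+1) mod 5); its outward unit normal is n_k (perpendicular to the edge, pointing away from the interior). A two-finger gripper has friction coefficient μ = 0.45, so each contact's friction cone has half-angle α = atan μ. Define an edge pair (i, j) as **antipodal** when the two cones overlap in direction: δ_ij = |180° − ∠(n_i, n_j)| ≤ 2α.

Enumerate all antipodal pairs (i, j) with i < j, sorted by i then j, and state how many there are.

count = 3; pairs: (0,2), (0,3), (1,4)

α = atan 0.45 = 24.23°;  2α = 48.46°
n_0 = (+0.9261, +0.3773)
n_1 = (-0.4385, +0.8988)
n_2 = (-0.9935, -0.1134)
n_3 = (-0.7194, -0.6946)
n_4 = (+0.5422, -0.8403)
  (0,1): δ = 86.16°  ·
  (0,2): δ = 15.65°  ✓
  (0,3): δ = 21.83°  ✓
  (0,4): δ = 100.67°  ·
  (1,2): δ = 109.49°  ·
  (1,3): δ = 72.01°  ·
  (1,4): δ = 6.83°  ✓
  (2,3): δ = 142.52°  ·
  (2,4): δ = 63.68°  ·
  (3,4): δ = 101.16°  ·
antipodal pairs: 3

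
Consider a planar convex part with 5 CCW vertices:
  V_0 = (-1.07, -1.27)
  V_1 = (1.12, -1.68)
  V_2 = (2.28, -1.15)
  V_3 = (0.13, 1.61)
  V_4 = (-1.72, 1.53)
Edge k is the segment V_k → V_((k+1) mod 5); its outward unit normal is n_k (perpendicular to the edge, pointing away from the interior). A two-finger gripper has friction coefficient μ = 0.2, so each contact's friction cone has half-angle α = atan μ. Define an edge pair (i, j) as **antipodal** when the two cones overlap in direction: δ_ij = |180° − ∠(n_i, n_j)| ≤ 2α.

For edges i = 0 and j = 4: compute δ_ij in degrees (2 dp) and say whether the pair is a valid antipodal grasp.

δ = 113.67°, invalid

α = atan 0.2 = 11.31°;  2α = 22.62°
edge 0: e_0 = (+2.19, -0.41);  n_0 = (-0.1840, -0.9829)
edge 4: e_4 = (+0.65, -2.80);  n_4 = (-0.9741, -0.2261)
∠(n_0, n_4) = 66.33°
δ = |180° − 66.33°| = 113.67°
113.67° > 2α = 22.62°  →  invalid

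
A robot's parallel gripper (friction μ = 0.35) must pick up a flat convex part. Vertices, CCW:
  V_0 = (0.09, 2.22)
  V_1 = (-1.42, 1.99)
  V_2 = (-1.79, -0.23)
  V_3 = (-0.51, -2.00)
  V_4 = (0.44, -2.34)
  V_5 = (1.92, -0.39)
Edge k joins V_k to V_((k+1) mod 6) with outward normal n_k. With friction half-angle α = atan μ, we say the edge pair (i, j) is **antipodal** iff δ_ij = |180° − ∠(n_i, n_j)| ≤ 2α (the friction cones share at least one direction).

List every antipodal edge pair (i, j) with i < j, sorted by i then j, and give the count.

count = 4; pairs: (0,3), (1,4), (2,5), (3,5)

α = atan 0.35 = 19.29°;  2α = 38.58°
n_0 = (-0.1506, +0.9886)
n_1 = (-0.9864, +0.1644)
n_2 = (-0.8103, -0.5860)
n_3 = (-0.3370, -0.9415)
n_4 = (+0.7966, -0.6046)
n_5 = (+0.8188, +0.5741)
  (0,1): δ = 108.12°  ·
  (0,2): δ = 62.79°  ·
  (0,3): δ = 28.35°  ✓
  (0,4): δ = 44.14°  ·
  (0,5): δ = 116.38°  ·
  (1,2): δ = 134.66°  ·
  (1,3): δ = 100.23°  ·
  (1,4): δ = 27.74°  ✓
  (1,5): δ = 44.50°  ·
  (2,3): δ = 145.57°  ·
  (2,4): δ = 73.07°  ·
  (2,5): δ = 0.84°  ✓
  (3,4): δ = 107.51°  ·
  (3,5): δ = 35.27°  ✓
  (4,5): δ = 107.77°  ·
antipodal pairs: 4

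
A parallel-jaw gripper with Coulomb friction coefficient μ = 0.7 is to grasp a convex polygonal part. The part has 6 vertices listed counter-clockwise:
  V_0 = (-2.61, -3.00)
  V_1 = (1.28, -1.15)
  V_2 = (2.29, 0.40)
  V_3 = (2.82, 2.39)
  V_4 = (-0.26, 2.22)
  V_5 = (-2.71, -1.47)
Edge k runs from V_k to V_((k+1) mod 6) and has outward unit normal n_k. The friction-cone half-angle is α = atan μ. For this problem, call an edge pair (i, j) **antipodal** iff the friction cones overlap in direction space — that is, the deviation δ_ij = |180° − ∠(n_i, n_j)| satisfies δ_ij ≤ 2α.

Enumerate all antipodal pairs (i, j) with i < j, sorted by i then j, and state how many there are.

count = 8; pairs: (0,3), (0,4), (0,5), (1,3), (1,4), (1,5), (2,4), (2,5)

α = atan 0.7 = 34.99°;  2α = 69.98°
n_0 = (+0.4295, -0.9031)
n_1 = (+0.8378, -0.5459)
n_2 = (+0.9663, -0.2574)
n_3 = (-0.0551, +0.9985)
n_4 = (-0.8331, +0.5531)
n_5 = (-0.9979, -0.0652)
  (0,1): δ = 148.52°  ·
  (0,2): δ = 130.35°  ·
  (0,3): δ = 22.28°  ✓
  (0,4): δ = 30.98°  ✓
  (0,5): δ = 68.30°  ✓
  (1,2): δ = 161.82°  ·
  (1,3): δ = 53.75°  ✓
  (1,4): δ = 0.49°  ✓
  (1,5): δ = 36.83°  ✓
  (2,3): δ = 71.93°  ·
  (2,4): δ = 18.67°  ✓
  (2,5): δ = 18.65°  ✓
  (3,4): δ = 126.74°  ·
  (3,5): δ = 89.42°  ·
  (4,5): δ = 142.68°  ·
antipodal pairs: 8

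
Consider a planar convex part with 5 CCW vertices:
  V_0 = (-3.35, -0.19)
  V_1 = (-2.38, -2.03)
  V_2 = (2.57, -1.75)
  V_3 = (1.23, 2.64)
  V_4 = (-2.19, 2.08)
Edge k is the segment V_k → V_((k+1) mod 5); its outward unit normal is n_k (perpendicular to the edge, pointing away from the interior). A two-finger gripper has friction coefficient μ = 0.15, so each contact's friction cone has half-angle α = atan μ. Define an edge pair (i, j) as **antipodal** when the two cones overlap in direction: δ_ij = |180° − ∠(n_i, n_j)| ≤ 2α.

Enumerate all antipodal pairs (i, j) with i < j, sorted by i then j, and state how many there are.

α = atan 0.15 = 8.53°;  2α = 17.06°
n_0 = (-0.8846, -0.4663)
n_1 = (+0.0565, -0.9984)
n_2 = (+0.9564, +0.2919)
n_3 = (-0.1616, +0.9869)
n_4 = (-0.8905, +0.4550)
  (0,1): δ = 114.56°  ·
  (0,2): δ = 10.82°  ✓
  (0,3): δ = 71.50°  ·
  (0,4): δ = 125.14°  ·
  (1,2): δ = 76.26°  ·
  (1,3): δ = 6.06°  ✓
  (1,4): δ = 59.69°  ·
  (2,3): δ = 97.68°  ·
  (2,4): δ = 44.04°  ·
  (3,4): δ = 126.37°  ·
antipodal pairs: 2

count = 2; pairs: (0,2), (1,3)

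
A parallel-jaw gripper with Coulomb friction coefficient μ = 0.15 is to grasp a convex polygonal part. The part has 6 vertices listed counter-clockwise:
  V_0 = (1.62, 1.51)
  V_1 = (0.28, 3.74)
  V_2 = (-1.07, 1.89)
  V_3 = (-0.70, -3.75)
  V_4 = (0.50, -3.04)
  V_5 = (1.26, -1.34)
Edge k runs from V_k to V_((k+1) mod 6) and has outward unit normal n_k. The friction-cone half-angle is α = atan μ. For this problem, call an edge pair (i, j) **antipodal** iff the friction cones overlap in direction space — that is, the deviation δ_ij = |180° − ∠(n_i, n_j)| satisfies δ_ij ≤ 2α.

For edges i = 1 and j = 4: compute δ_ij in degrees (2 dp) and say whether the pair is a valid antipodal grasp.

α = atan 0.15 = 8.53°;  2α = 17.06°
edge 1: e_1 = (-1.35, -1.85);  n_1 = (-0.8078, +0.5895)
edge 4: e_4 = (+0.76, +1.70);  n_4 = (+0.9129, -0.4081)
∠(n_1, n_4) = 167.97°
δ = |180° − 167.97°| = 12.03°
12.03° ≤ 2α = 17.06°  →  valid

δ = 12.03°, valid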